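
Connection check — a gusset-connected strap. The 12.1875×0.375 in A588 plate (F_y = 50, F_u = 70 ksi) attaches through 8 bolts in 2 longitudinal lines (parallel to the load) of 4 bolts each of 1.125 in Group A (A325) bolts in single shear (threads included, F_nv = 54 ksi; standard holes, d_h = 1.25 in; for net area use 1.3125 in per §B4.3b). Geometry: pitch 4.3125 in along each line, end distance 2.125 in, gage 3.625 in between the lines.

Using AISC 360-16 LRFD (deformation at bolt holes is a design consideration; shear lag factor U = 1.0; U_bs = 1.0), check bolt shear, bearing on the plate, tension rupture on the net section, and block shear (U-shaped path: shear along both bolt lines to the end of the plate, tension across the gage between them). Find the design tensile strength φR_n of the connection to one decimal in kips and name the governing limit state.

188.3 kips (net-section rupture governs)

Bolt shear: A_b = π(1.125)²/4 = 0.99402 in². φR_n = 0.75 × 54 × 0.99402 × 8 × 1 = 322.1 kips.
Bearing (0.375 in plate, F_u = 70 ksi): end bolts L_c = 2.125 − 1.25/2 = 1.5, R_n = min(1.2×1.5×0.375×70, 2.4×1.125×0.375×70) = 47.25 kips/bolt; interior L_c = 4.3125 − 1.25 = 3.0625, R_n = 70.875 kips/bolt. φR_n = 0.75 × (2×47.25 + 6×70.875) = 389.8 kips.
Tension rupture (net): A_n = (12.1875 − 2×1.3125)×0.375 = 3.5859 in² (U = 1.0, A_e = A_n). φR_n = 0.75 × 70 × 3.5859 = 188.3 kips.
Block shear: shear path 2×[2.125+3×4.3125] = 2×15.0625 in, A_gv = 11.297, A_nv = 2×(15.0625 − 3.5×1.3125)×0.375 = 7.8516 in²; tension across gage: (3.625 − 1×1.3125)×0.375 = 0.86719 in². R_n = min(0.6×70×7.8516, 0.6×50×11.297) + 1.0×70×0.86719 = min(329.77, 338.91) + 60.703 = 390.47 kips. φR_n = 0.75 × 390.47 = 292.9 kips.
Governing: min(322.1, 389.8, 188.3, 292.9) = 188.3 kips → net-section rupture.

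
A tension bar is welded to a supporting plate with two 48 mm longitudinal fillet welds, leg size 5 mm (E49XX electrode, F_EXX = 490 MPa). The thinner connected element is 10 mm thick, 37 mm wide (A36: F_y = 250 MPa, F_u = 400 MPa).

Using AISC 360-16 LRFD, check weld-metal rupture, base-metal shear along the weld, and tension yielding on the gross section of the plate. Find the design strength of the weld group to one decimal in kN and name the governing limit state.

Weld metal: throat = 0.707×5 = 3.535 mm, L = 2×48 = 96 mm. φR_n = 0.75 × 0.6 × 490 × 3.535 × 96 = 74.8 kN.
Base metal shear (10 mm plate): yield φR_n = 1.0×0.6×250×10×96 = 144.0 kN; rupture φR_n = 0.75×0.6×400×10×96 = 172.8 kN; take 144.0 kN (yield).
Tension yield (gross): A_g = 37×10 = 370 mm². φR_n = 0.90 × 250 × 370 = 83.3 kN.
Governing: min(74.8, 144.0, 83.3) = 74.8 kN → weld metal.

74.8 kN (weld metal governs)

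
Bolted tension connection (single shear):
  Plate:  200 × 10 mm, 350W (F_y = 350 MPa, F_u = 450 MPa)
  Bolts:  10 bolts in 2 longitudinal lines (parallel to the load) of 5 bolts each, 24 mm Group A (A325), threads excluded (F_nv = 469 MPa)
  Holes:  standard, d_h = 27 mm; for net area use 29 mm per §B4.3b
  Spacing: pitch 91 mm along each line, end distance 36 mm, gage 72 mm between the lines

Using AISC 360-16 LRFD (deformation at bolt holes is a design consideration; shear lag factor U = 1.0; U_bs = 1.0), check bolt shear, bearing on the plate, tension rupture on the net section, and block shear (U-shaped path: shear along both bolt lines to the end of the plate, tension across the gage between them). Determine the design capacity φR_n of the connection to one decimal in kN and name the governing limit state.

Bolt shear: A_b = π(24)²/4 = 452.39 mm². φR_n = 0.75 × 469 × 452.39 × 10 × 1 = 1591.3 kN.
Bearing (10 mm plate, F_u = 450 MPa): end bolts L_c = 36 − 27/2 = 22.5, R_n = min(1.2×22.5×10×450, 2.4×24×10×450) = 121.5 kN/bolt; interior L_c = 91 − 27 = 64, R_n = 259.2 kN/bolt. φR_n = 0.75 × (2×121.5 + 8×259.2) = 1737.5 kN.
Tension rupture (net): A_n = (200 − 2×29)×10 = 1420 mm² (U = 1.0, A_e = A_n). φR_n = 0.75 × 450 × 1420 = 479.3 kN.
Block shear: shear path 2×[36+4×91] = 2×400 mm, A_gv = 8000, A_nv = 2×(400 − 4.5×29)×10 = 5390 mm²; tension across gage: (72 − 1×29)×10 = 430 mm². R_n = min(0.6×450×5390, 0.6×350×8000) + 1.0×450×430 = min(1455.3, 1680) + 193.5 = 1648.8 kN. φR_n = 0.75 × 1648.8 = 1236.6 kN.
Governing: min(1591.3, 1737.5, 479.3, 1236.6) = 479.3 kN → net-section rupture.

479.3 kN (net-section rupture governs)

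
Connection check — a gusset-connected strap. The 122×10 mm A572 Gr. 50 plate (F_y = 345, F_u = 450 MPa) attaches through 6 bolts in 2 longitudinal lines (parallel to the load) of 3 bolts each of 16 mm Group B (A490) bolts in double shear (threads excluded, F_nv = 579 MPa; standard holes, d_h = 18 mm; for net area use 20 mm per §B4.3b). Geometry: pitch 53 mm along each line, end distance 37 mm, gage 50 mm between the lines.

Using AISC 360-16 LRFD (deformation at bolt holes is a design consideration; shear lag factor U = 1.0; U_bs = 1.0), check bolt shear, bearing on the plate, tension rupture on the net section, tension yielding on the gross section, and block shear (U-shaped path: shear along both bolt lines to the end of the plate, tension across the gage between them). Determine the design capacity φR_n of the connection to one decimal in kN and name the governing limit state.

276.8 kN (net-section rupture governs)

Bolt shear: A_b = π(16)²/4 = 201.06 mm². φR_n = 0.75 × 579 × 201.06 × 6 × 2 = 1047.7 kN.
Bearing (10 mm plate, F_u = 450 MPa): end bolts L_c = 37 − 18/2 = 28, R_n = min(1.2×28×10×450, 2.4×16×10×450) = 151.2 kN/bolt; interior L_c = 53 − 18 = 35, R_n = 172.8 kN/bolt. φR_n = 0.75 × (2×151.2 + 4×172.8) = 745.2 kN.
Tension rupture (net): A_n = (122 − 2×20)×10 = 820 mm² (U = 1.0, A_e = A_n). φR_n = 0.75 × 450 × 820 = 276.8 kN.
Tension yield (gross): A_g = 122×10 = 1220 mm². φR_n = 0.90 × 345 × 1220 = 378.8 kN.
Block shear: shear path 2×[37+2×53] = 2×143 mm, A_gv = 2860, A_nv = 2×(143 − 2.5×20)×10 = 1860 mm²; tension across gage: (50 − 1×20)×10 = 300 mm². R_n = min(0.6×450×1860, 0.6×345×2860) + 1.0×450×300 = min(502.2, 592.02) + 135 = 637.2 kN. φR_n = 0.75 × 637.2 = 477.9 kN.
Governing: min(1047.7, 745.2, 276.8, 378.8, 477.9) = 276.8 kN → net-section rupture.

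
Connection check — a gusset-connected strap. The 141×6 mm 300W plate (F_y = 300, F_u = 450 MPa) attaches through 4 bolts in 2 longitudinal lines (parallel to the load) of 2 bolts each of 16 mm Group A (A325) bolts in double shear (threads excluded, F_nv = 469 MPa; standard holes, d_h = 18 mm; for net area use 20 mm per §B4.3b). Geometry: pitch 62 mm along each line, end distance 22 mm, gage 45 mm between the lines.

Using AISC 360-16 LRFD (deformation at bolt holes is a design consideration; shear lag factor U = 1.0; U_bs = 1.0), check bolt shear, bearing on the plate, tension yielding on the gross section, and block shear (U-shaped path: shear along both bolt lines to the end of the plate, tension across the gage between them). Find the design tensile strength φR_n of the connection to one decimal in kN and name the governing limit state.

Bolt shear: A_b = π(16)²/4 = 201.06 mm². φR_n = 0.75 × 469 × 201.06 × 4 × 2 = 565.8 kN.
Bearing (6 mm plate, F_u = 450 MPa): end bolts L_c = 22 − 18/2 = 13, R_n = min(1.2×13×6×450, 2.4×16×6×450) = 42.12 kN/bolt; interior L_c = 62 − 18 = 44, R_n = 103.68 kN/bolt. φR_n = 0.75 × (2×42.12 + 2×103.68) = 218.7 kN.
Tension yield (gross): A_g = 141×6 = 846 mm². φR_n = 0.90 × 300 × 846 = 228.4 kN.
Block shear: shear path 2×[22+1×62] = 2×84 mm, A_gv = 1008, A_nv = 2×(84 − 1.5×20)×6 = 648 mm²; tension across gage: (45 − 1×20)×6 = 150 mm². R_n = min(0.6×450×648, 0.6×300×1008) + 1.0×450×150 = min(174.96, 181.44) + 67.5 = 242.46 kN. φR_n = 0.75 × 242.46 = 181.8 kN.
Governing: min(565.8, 218.7, 228.4, 181.8) = 181.8 kN → block shear.

181.8 kN (block shear governs)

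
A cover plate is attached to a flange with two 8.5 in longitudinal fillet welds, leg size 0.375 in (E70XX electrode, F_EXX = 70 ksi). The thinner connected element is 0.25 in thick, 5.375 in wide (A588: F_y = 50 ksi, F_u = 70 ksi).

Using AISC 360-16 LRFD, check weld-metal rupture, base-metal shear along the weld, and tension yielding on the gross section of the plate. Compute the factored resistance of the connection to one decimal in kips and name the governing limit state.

Weld metal: throat = 0.707×0.375 = 0.26513 in, L = 2×8.5 = 17 in. φR_n = 0.75 × 0.6 × 70 × 0.26513 × 17 = 142.0 kips.
Base metal shear (0.25 in plate): yield φR_n = 1.0×0.6×50×0.25×17 = 127.5 kips; rupture φR_n = 0.75×0.6×70×0.25×17 = 133.9 kips; take 127.5 kips (yield).
Tension yield (gross): A_g = 5.375×0.25 = 1.3438 in². φR_n = 0.90 × 50 × 1.3438 = 60.5 kips.
Governing: min(142.0, 127.5, 60.5) = 60.5 kips → gross-section yield.

60.5 kips (gross-section yield governs)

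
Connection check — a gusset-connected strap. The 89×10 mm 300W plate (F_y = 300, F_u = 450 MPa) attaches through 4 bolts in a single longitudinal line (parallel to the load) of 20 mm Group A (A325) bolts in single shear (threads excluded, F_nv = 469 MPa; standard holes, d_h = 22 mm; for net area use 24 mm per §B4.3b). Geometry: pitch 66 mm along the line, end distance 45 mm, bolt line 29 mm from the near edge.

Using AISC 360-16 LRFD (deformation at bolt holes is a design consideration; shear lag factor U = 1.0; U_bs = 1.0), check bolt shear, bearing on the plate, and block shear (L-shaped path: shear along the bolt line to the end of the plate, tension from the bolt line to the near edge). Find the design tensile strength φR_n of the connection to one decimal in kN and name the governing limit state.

Bolt shear: A_b = π(20)²/4 = 314.16 mm². φR_n = 0.75 × 469 × 314.16 × 4 × 1 = 442.0 kN.
Bearing (10 mm plate, F_u = 450 MPa): end bolts L_c = 45 − 22/2 = 34, R_n = min(1.2×34×10×450, 2.4×20×10×450) = 183.6 kN/bolt; interior L_c = 66 − 22 = 44, R_n = 216 kN/bolt. φR_n = 0.75 × (1×183.6 + 3×216) = 623.7 kN.
Block shear: shear path 1×[45+3×66] = 1×243 mm, A_gv = 2430, A_nv = 1×(243 − 3.5×24)×10 = 1590 mm²; tension to near edge: (29 − 0.5×24)×10 = 170 mm². R_n = min(0.6×450×1590, 0.6×300×2430) + 1.0×450×170 = min(429.3, 437.4) + 76.5 = 505.8 kN. φR_n = 0.75 × 505.8 = 379.4 kN.
Governing: min(442.0, 623.7, 379.4) = 379.4 kN → block shear.

379.4 kN (block shear governs)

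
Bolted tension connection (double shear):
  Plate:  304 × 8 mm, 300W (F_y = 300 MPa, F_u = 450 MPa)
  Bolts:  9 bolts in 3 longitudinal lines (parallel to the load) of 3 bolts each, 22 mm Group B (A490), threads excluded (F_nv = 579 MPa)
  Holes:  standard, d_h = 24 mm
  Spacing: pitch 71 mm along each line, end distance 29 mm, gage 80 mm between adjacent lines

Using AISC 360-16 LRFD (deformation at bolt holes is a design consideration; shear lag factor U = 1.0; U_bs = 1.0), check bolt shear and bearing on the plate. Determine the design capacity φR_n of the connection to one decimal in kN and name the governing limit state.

1020.6 kN (bearing governs)

Bolt shear: A_b = π(22)²/4 = 380.13 mm². φR_n = 0.75 × 579 × 380.13 × 9 × 2 = 2971.3 kN.
Bearing (8 mm plate, F_u = 450 MPa): end bolts L_c = 29 − 24/2 = 17, R_n = min(1.2×17×8×450, 2.4×22×8×450) = 73.44 kN/bolt; interior L_c = 71 − 24 = 47, R_n = 190.08 kN/bolt. φR_n = 0.75 × (3×73.44 + 6×190.08) = 1020.6 kN.
Governing: min(2971.3, 1020.6) = 1020.6 kN → bearing.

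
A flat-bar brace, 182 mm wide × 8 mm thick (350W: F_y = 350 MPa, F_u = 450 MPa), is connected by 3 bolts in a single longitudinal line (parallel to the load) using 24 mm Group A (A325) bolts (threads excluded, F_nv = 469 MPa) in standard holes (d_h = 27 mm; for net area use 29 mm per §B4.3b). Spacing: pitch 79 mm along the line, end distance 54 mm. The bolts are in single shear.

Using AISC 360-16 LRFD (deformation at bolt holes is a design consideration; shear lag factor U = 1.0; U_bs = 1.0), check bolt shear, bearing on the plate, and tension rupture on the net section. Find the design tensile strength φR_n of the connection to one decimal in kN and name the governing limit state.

413.1 kN (net-section rupture governs)

Bolt shear: A_b = π(24)²/4 = 452.39 mm². φR_n = 0.75 × 469 × 452.39 × 3 × 1 = 477.4 kN.
Bearing (8 mm plate, F_u = 450 MPa): end bolts L_c = 54 − 27/2 = 40.5, R_n = min(1.2×40.5×8×450, 2.4×24×8×450) = 174.96 kN/bolt; interior L_c = 79 − 27 = 52, R_n = 207.36 kN/bolt. φR_n = 0.75 × (1×174.96 + 2×207.36) = 442.3 kN.
Tension rupture (net): A_n = (182 − 1×29)×8 = 1224 mm² (U = 1.0, A_e = A_n). φR_n = 0.75 × 450 × 1224 = 413.1 kN.
Governing: min(477.4, 442.3, 413.1) = 413.1 kN → net-section rupture.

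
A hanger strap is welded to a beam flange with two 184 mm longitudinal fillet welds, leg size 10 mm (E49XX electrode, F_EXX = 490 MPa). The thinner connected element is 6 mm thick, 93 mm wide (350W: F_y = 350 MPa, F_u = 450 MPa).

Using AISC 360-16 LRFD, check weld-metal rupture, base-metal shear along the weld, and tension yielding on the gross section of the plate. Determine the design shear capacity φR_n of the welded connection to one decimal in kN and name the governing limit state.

Weld metal: throat = 0.707×10 = 7.07 mm, L = 2×184 = 368 mm. φR_n = 0.75 × 0.6 × 490 × 7.07 × 368 = 573.7 kN.
Base metal shear (6 mm plate): yield φR_n = 1.0×0.6×350×6×368 = 463.7 kN; rupture φR_n = 0.75×0.6×450×6×368 = 447.1 kN; take 447.1 kN (rupture).
Tension yield (gross): A_g = 93×6 = 558 mm². φR_n = 0.90 × 350 × 558 = 175.8 kN.
Governing: min(573.7, 447.1, 175.8) = 175.8 kN → gross-section yield.

175.8 kN (gross-section yield governs)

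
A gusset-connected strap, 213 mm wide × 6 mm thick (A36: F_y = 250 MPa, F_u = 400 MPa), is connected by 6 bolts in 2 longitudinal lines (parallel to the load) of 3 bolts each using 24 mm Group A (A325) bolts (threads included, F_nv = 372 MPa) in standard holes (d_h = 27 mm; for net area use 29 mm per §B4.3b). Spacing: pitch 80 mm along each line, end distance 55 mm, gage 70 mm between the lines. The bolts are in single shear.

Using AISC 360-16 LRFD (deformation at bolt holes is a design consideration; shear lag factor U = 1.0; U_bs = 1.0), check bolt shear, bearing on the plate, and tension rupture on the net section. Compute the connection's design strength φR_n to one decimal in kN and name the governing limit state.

Bolt shear: A_b = π(24)²/4 = 452.39 mm². φR_n = 0.75 × 372 × 452.39 × 6 × 1 = 757.3 kN.
Bearing (6 mm plate, F_u = 400 MPa): end bolts L_c = 55 − 27/2 = 41.5, R_n = min(1.2×41.5×6×400, 2.4×24×6×400) = 119.52 kN/bolt; interior L_c = 80 − 27 = 53, R_n = 138.24 kN/bolt. φR_n = 0.75 × (2×119.52 + 4×138.24) = 594.0 kN.
Tension rupture (net): A_n = (213 − 2×29)×6 = 930 mm² (U = 1.0, A_e = A_n). φR_n = 0.75 × 400 × 930 = 279.0 kN.
Governing: min(757.3, 594.0, 279.0) = 279.0 kN → net-section rupture.

279.0 kN (net-section rupture governs)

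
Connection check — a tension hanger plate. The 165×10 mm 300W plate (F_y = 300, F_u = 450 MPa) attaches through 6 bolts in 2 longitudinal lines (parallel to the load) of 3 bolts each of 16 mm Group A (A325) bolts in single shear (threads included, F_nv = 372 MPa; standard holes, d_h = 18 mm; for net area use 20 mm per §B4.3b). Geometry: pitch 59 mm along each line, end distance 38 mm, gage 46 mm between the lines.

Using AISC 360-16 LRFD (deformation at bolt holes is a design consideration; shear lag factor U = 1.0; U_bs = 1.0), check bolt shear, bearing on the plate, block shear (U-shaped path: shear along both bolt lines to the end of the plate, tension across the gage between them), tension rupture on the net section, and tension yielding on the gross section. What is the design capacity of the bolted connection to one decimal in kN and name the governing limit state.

Bolt shear: A_b = π(16)²/4 = 201.06 mm². φR_n = 0.75 × 372 × 201.06 × 6 × 1 = 336.6 kN.
Bearing (10 mm plate, F_u = 450 MPa): end bolts L_c = 38 − 18/2 = 29, R_n = min(1.2×29×10×450, 2.4×16×10×450) = 156.6 kN/bolt; interior L_c = 59 − 18 = 41, R_n = 172.8 kN/bolt. φR_n = 0.75 × (2×156.6 + 4×172.8) = 753.3 kN.
Block shear: shear path 2×[38+2×59] = 2×156 mm, A_gv = 3120, A_nv = 2×(156 − 2.5×20)×10 = 2120 mm²; tension across gage: (46 − 1×20)×10 = 260 mm². R_n = min(0.6×450×2120, 0.6×300×3120) + 1.0×450×260 = min(572.4, 561.6) + 117 = 678.6 kN. φR_n = 0.75 × 678.6 = 509.0 kN.
Tension rupture (net): A_n = (165 − 2×20)×10 = 1250 mm² (U = 1.0, A_e = A_n). φR_n = 0.75 × 450 × 1250 = 421.9 kN.
Tension yield (gross): A_g = 165×10 = 1650 mm². φR_n = 0.90 × 300 × 1650 = 445.5 kN.
Governing: min(336.6, 753.3, 509.0, 421.9, 445.5) = 336.6 kN → bolt shear.

336.6 kN (bolt shear governs)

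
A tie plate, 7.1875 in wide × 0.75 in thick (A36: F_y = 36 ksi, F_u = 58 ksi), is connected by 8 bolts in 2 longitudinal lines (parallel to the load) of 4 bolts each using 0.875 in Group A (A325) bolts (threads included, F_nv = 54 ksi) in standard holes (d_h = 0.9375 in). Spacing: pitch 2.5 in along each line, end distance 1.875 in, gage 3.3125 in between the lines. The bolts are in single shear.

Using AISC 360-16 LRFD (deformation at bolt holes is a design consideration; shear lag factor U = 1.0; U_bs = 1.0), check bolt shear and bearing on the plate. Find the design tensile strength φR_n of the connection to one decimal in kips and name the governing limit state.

Bolt shear: A_b = π(0.875)²/4 = 0.60132 in². φR_n = 0.75 × 54 × 0.60132 × 8 × 1 = 194.8 kips.
Bearing (0.75 in plate, F_u = 58 ksi): end bolts L_c = 1.875 − 0.9375/2 = 1.40625, R_n = min(1.2×1.40625×0.75×58, 2.4×0.875×0.75×58) = 73.406 kips/bolt; interior L_c = 2.5 − 0.9375 = 1.5625, R_n = 81.563 kips/bolt. φR_n = 0.75 × (2×73.406 + 6×81.563) = 477.1 kips.
Governing: min(194.8, 477.1) = 194.8 kips → bolt shear.

194.8 kips (bolt shear governs)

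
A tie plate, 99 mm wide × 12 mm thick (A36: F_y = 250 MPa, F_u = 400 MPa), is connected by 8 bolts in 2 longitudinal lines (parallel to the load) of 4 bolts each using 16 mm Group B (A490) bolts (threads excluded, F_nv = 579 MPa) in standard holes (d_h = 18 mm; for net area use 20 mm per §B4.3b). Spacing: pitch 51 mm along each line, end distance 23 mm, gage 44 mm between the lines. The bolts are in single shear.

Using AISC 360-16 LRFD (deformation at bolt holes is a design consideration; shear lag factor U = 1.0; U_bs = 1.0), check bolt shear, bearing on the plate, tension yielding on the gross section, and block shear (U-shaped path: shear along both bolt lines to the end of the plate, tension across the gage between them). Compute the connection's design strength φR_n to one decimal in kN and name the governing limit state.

267.3 kN (gross-section yield governs)

Bolt shear: A_b = π(16)²/4 = 201.06 mm². φR_n = 0.75 × 579 × 201.06 × 8 × 1 = 698.5 kN.
Bearing (12 mm plate, F_u = 400 MPa): end bolts L_c = 23 − 18/2 = 14, R_n = min(1.2×14×12×400, 2.4×16×12×400) = 80.64 kN/bolt; interior L_c = 51 − 18 = 33, R_n = 184.32 kN/bolt. φR_n = 0.75 × (2×80.64 + 6×184.32) = 950.4 kN.
Tension yield (gross): A_g = 99×12 = 1188 mm². φR_n = 0.90 × 250 × 1188 = 267.3 kN.
Block shear: shear path 2×[23+3×51] = 2×176 mm, A_gv = 4224, A_nv = 2×(176 − 3.5×20)×12 = 2544 mm²; tension across gage: (44 − 1×20)×12 = 288 mm². R_n = min(0.6×400×2544, 0.6×250×4224) + 1.0×400×288 = min(610.56, 633.6) + 115.2 = 725.76 kN. φR_n = 0.75 × 725.76 = 544.3 kN.
Governing: min(698.5, 950.4, 267.3, 544.3) = 267.3 kN → gross-section yield.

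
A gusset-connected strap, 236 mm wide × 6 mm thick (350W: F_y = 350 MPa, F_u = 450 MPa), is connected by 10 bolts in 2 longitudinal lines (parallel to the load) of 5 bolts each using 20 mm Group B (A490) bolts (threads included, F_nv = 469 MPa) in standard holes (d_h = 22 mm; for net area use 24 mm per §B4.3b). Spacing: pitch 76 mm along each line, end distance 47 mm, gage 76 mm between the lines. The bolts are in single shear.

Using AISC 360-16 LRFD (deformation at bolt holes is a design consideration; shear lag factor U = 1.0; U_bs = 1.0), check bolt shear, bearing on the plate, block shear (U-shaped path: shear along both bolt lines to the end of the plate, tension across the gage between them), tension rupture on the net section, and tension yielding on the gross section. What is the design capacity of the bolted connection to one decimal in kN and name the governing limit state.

Bolt shear: A_b = π(20)²/4 = 314.16 mm². φR_n = 0.75 × 469 × 314.16 × 10 × 1 = 1105.1 kN.
Bearing (6 mm plate, F_u = 450 MPa): end bolts L_c = 47 − 22/2 = 36, R_n = min(1.2×36×6×450, 2.4×20×6×450) = 116.64 kN/bolt; interior L_c = 76 − 22 = 54, R_n = 129.6 kN/bolt. φR_n = 0.75 × (2×116.64 + 8×129.6) = 952.6 kN.
Block shear: shear path 2×[47+4×76] = 2×351 mm, A_gv = 4212, A_nv = 2×(351 − 4.5×24)×6 = 2916 mm²; tension across gage: (76 − 1×24)×6 = 312 mm². R_n = min(0.6×450×2916, 0.6×350×4212) + 1.0×450×312 = min(787.32, 884.52) + 140.4 = 927.72 kN. φR_n = 0.75 × 927.72 = 695.8 kN.
Tension rupture (net): A_n = (236 − 2×24)×6 = 1128 mm² (U = 1.0, A_e = A_n). φR_n = 0.75 × 450 × 1128 = 380.7 kN.
Tension yield (gross): A_g = 236×6 = 1416 mm². φR_n = 0.90 × 350 × 1416 = 446.0 kN.
Governing: min(1105.1, 952.6, 695.8, 380.7, 446.0) = 380.7 kN → net-section rupture.

380.7 kN (net-section rupture governs)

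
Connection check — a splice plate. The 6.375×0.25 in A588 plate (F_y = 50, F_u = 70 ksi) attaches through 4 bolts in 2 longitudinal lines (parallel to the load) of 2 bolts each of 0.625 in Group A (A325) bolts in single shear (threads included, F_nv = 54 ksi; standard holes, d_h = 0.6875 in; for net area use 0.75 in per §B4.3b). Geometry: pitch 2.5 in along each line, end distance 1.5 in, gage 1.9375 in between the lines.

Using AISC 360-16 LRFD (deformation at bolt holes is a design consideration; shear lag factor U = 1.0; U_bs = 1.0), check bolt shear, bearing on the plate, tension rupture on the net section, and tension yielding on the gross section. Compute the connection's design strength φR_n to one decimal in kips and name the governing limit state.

49.7 kips (bolt shear governs)

Bolt shear: A_b = π(0.625)²/4 = 0.3068 in². φR_n = 0.75 × 54 × 0.3068 × 4 × 1 = 49.7 kips.
Bearing (0.25 in plate, F_u = 70 ksi): end bolts L_c = 1.5 − 0.6875/2 = 1.15625, R_n = min(1.2×1.15625×0.25×70, 2.4×0.625×0.25×70) = 24.281 kips/bolt; interior L_c = 2.5 − 0.6875 = 1.8125, R_n = 26.25 kips/bolt. φR_n = 0.75 × (2×24.281 + 2×26.25) = 75.8 kips.
Tension rupture (net): A_n = (6.375 − 2×0.75)×0.25 = 1.2188 in² (U = 1.0, A_e = A_n). φR_n = 0.75 × 70 × 1.2188 = 64.0 kips.
Tension yield (gross): A_g = 6.375×0.25 = 1.5938 in². φR_n = 0.90 × 50 × 1.5938 = 71.7 kips.
Governing: min(49.7, 75.8, 64.0, 71.7) = 49.7 kips → bolt shear.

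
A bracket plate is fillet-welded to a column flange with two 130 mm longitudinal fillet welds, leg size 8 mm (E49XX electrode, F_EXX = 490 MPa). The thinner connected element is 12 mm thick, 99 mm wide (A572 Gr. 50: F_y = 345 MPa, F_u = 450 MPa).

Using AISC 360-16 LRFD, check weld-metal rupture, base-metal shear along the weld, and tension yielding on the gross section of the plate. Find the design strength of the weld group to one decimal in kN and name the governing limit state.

Weld metal: throat = 0.707×8 = 5.656 mm, L = 2×130 = 260 mm. φR_n = 0.75 × 0.6 × 490 × 5.656 × 260 = 324.3 kN.
Base metal shear (12 mm plate): yield φR_n = 1.0×0.6×345×12×260 = 645.8 kN; rupture φR_n = 0.75×0.6×450×12×260 = 631.8 kN; take 631.8 kN (rupture).
Tension yield (gross): A_g = 99×12 = 1188 mm². φR_n = 0.90 × 345 × 1188 = 368.9 kN.
Governing: min(324.3, 631.8, 368.9) = 324.3 kN → weld metal.

324.3 kN (weld metal governs)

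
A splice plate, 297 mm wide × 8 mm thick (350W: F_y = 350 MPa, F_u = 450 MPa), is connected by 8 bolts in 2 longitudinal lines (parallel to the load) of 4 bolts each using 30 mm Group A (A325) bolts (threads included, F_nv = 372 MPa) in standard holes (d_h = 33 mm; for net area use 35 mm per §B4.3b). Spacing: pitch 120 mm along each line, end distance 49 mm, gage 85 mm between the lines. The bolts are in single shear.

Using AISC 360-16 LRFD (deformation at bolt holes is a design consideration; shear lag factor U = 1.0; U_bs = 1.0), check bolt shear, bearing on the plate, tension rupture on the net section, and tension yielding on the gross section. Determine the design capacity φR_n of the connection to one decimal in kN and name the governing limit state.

Bolt shear: A_b = π(30)²/4 = 706.86 mm². φR_n = 0.75 × 372 × 706.86 × 8 × 1 = 1577.7 kN.
Bearing (8 mm plate, F_u = 450 MPa): end bolts L_c = 49 − 33/2 = 32.5, R_n = min(1.2×32.5×8×450, 2.4×30×8×450) = 140.4 kN/bolt; interior L_c = 120 − 33 = 87, R_n = 259.2 kN/bolt. φR_n = 0.75 × (2×140.4 + 6×259.2) = 1377.0 kN.
Tension rupture (net): A_n = (297 − 2×35)×8 = 1816 mm² (U = 1.0, A_e = A_n). φR_n = 0.75 × 450 × 1816 = 612.9 kN.
Tension yield (gross): A_g = 297×8 = 2376 mm². φR_n = 0.90 × 350 × 2376 = 748.4 kN.
Governing: min(1577.7, 1377.0, 612.9, 748.4) = 612.9 kN → net-section rupture.

612.9 kN (net-section rupture governs)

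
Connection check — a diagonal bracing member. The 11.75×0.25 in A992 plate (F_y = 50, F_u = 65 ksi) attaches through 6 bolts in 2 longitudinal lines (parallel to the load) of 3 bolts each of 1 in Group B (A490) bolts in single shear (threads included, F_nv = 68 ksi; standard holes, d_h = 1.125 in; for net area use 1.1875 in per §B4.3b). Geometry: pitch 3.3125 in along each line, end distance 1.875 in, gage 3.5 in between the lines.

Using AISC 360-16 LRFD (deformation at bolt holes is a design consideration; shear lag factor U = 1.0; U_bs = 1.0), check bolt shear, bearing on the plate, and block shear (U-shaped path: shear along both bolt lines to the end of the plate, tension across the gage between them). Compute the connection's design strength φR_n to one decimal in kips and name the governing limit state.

109.1 kips (block shear governs)

Bolt shear: A_b = π(1)²/4 = 0.7854 in². φR_n = 0.75 × 68 × 0.7854 × 6 × 1 = 240.3 kips.
Bearing (0.25 in plate, F_u = 65 ksi): end bolts L_c = 1.875 − 1.125/2 = 1.3125, R_n = min(1.2×1.3125×0.25×65, 2.4×1×0.25×65) = 25.594 kips/bolt; interior L_c = 3.3125 − 1.125 = 2.1875, R_n = 39 kips/bolt. φR_n = 0.75 × (2×25.594 + 4×39) = 155.4 kips.
Block shear: shear path 2×[1.875+2×3.3125] = 2×8.5 in, A_gv = 4.25, A_nv = 2×(8.5 − 2.5×1.1875)×0.25 = 2.7656 in²; tension across gage: (3.5 − 1×1.1875)×0.25 = 0.57813 in². R_n = min(0.6×65×2.7656, 0.6×50×4.25) + 1.0×65×0.57813 = min(107.86, 127.5) + 37.578 = 145.44 kips. φR_n = 0.75 × 145.44 = 109.1 kips.
Governing: min(240.3, 155.4, 109.1) = 109.1 kips → block shear.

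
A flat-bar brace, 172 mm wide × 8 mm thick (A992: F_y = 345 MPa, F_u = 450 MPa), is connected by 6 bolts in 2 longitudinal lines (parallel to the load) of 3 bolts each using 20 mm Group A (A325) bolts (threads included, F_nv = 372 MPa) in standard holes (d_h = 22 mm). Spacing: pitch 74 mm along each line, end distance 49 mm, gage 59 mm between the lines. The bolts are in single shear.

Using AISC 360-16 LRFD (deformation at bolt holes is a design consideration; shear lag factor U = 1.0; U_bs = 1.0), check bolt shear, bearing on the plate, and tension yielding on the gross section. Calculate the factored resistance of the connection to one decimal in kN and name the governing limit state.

Bolt shear: A_b = π(20)²/4 = 314.16 mm². φR_n = 0.75 × 372 × 314.16 × 6 × 1 = 525.9 kN.
Bearing (8 mm plate, F_u = 450 MPa): end bolts L_c = 49 − 22/2 = 38, R_n = min(1.2×38×8×450, 2.4×20×8×450) = 164.16 kN/bolt; interior L_c = 74 − 22 = 52, R_n = 172.8 kN/bolt. φR_n = 0.75 × (2×164.16 + 4×172.8) = 764.6 kN.
Tension yield (gross): A_g = 172×8 = 1376 mm². φR_n = 0.90 × 345 × 1376 = 427.2 kN.
Governing: min(525.9, 764.6, 427.2) = 427.2 kN → gross-section yield.

427.2 kN (gross-section yield governs)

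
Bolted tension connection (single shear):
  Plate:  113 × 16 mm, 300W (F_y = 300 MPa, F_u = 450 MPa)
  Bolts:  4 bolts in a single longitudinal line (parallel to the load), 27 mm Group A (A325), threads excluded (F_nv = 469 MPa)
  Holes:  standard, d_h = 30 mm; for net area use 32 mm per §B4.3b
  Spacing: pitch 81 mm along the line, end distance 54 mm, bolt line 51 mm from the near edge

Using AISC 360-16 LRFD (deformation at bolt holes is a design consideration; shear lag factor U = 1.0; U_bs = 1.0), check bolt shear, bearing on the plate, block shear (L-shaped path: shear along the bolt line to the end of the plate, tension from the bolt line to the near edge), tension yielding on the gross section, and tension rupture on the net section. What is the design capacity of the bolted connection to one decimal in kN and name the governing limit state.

437.4 kN (net-section rupture governs)

Bolt shear: A_b = π(27)²/4 = 572.56 mm². φR_n = 0.75 × 469 × 572.56 × 4 × 1 = 805.6 kN.
Bearing (16 mm plate, F_u = 450 MPa): end bolts L_c = 54 − 30/2 = 39, R_n = min(1.2×39×16×450, 2.4×27×16×450) = 336.96 kN/bolt; interior L_c = 81 − 30 = 51, R_n = 440.64 kN/bolt. φR_n = 0.75 × (1×336.96 + 3×440.64) = 1244.2 kN.
Block shear: shear path 1×[54+3×81] = 1×297 mm, A_gv = 4752, A_nv = 1×(297 − 3.5×32)×16 = 2960 mm²; tension to near edge: (51 − 0.5×32)×16 = 560 mm². R_n = min(0.6×450×2960, 0.6×300×4752) + 1.0×450×560 = min(799.2, 855.36) + 252 = 1051.2 kN. φR_n = 0.75 × 1051.2 = 788.4 kN.
Tension yield (gross): A_g = 113×16 = 1808 mm². φR_n = 0.90 × 300 × 1808 = 488.2 kN.
Tension rupture (net): A_n = (113 − 1×32)×16 = 1296 mm² (U = 1.0, A_e = A_n). φR_n = 0.75 × 450 × 1296 = 437.4 kN.
Governing: min(805.6, 1244.2, 788.4, 488.2, 437.4) = 437.4 kN → net-section rupture.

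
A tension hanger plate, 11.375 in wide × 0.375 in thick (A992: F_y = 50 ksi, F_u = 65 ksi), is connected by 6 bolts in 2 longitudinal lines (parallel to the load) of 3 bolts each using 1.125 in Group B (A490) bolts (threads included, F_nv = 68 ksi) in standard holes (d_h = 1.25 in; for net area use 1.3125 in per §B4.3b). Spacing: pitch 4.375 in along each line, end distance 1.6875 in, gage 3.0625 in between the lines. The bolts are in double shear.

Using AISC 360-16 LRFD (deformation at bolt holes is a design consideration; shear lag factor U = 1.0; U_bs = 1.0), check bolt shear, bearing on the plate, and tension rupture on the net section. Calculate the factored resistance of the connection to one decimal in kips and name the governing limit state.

160.0 kips (net-section rupture governs)

Bolt shear: A_b = π(1.125)²/4 = 0.99402 in². φR_n = 0.75 × 68 × 0.99402 × 6 × 2 = 608.3 kips.
Bearing (0.375 in plate, F_u = 65 ksi): end bolts L_c = 1.6875 − 1.25/2 = 1.0625, R_n = min(1.2×1.0625×0.375×65, 2.4×1.125×0.375×65) = 31.078 kips/bolt; interior L_c = 4.375 − 1.25 = 3.125, R_n = 65.813 kips/bolt. φR_n = 0.75 × (2×31.078 + 4×65.813) = 244.1 kips.
Tension rupture (net): A_n = (11.375 − 2×1.3125)×0.375 = 3.2813 in² (U = 1.0, A_e = A_n). φR_n = 0.75 × 65 × 3.2813 = 160.0 kips.
Governing: min(608.3, 244.1, 160.0) = 160.0 kips → net-section rupture.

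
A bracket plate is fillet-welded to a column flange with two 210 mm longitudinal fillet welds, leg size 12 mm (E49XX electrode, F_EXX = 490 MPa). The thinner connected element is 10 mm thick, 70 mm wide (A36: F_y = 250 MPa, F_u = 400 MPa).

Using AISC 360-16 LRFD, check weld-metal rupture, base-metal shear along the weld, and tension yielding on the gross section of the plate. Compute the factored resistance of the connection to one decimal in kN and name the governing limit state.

Weld metal: throat = 0.707×12 = 8.484 mm, L = 2×210 = 420 mm. φR_n = 0.75 × 0.6 × 490 × 8.484 × 420 = 785.7 kN.
Base metal shear (10 mm plate): yield φR_n = 1.0×0.6×250×10×420 = 630.0 kN; rupture φR_n = 0.75×0.6×400×10×420 = 756.0 kN; take 630.0 kN (yield).
Tension yield (gross): A_g = 70×10 = 700 mm². φR_n = 0.90 × 250 × 700 = 157.5 kN.
Governing: min(785.7, 630.0, 157.5) = 157.5 kN → gross-section yield.

157.5 kN (gross-section yield governs)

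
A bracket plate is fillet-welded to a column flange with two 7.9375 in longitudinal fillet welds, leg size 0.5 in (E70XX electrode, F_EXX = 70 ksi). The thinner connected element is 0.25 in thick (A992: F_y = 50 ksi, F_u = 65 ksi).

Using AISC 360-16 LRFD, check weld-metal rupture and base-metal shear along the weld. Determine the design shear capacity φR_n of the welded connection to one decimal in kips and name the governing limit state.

Weld metal: throat = 0.707×0.5 = 0.3535 in, L = 2×7.9375 = 15.875 in. φR_n = 0.75 × 0.6 × 70 × 0.3535 × 15.875 = 176.8 kips.
Base metal shear (0.25 in plate): yield φR_n = 1.0×0.6×50×0.25×15.875 = 119.1 kips; rupture φR_n = 0.75×0.6×65×0.25×15.875 = 116.1 kips; take 116.1 kips (rupture).
Governing: min(176.8, 116.1) = 116.1 kips → base-metal shear.

116.1 kips (base-metal shear governs)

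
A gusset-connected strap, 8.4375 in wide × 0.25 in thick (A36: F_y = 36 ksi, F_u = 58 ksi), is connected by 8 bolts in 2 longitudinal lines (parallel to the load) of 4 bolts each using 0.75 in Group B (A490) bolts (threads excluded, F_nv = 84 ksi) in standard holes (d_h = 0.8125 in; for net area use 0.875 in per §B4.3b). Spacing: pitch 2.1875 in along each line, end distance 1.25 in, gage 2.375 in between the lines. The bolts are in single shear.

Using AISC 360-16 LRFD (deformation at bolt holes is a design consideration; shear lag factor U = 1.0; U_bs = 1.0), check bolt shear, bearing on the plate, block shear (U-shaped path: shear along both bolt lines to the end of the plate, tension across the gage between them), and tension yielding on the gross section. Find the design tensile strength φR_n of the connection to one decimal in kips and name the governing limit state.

68.3 kips (gross-section yield governs)

Bolt shear: A_b = π(0.75)²/4 = 0.44179 in². φR_n = 0.75 × 84 × 0.44179 × 8 × 1 = 222.7 kips.
Bearing (0.25 in plate, F_u = 58 ksi): end bolts L_c = 1.25 − 0.8125/2 = 0.84375, R_n = min(1.2×0.84375×0.25×58, 2.4×0.75×0.25×58) = 14.681 kips/bolt; interior L_c = 2.1875 − 0.8125 = 1.375, R_n = 23.925 kips/bolt. φR_n = 0.75 × (2×14.681 + 6×23.925) = 129.7 kips.
Block shear: shear path 2×[1.25+3×2.1875] = 2×7.8125 in, A_gv = 3.9063, A_nv = 2×(7.8125 − 3.5×0.875)×0.25 = 2.375 in²; tension across gage: (2.375 − 1×0.875)×0.25 = 0.375 in². R_n = min(0.6×58×2.375, 0.6×36×3.9063) + 1.0×58×0.375 = min(82.65, 84.376) + 21.75 = 104.4 kips. φR_n = 0.75 × 104.4 = 78.3 kips.
Tension yield (gross): A_g = 8.4375×0.25 = 2.1094 in². φR_n = 0.90 × 36 × 2.1094 = 68.3 kips.
Governing: min(222.7, 129.7, 78.3, 68.3) = 68.3 kips → gross-section yield.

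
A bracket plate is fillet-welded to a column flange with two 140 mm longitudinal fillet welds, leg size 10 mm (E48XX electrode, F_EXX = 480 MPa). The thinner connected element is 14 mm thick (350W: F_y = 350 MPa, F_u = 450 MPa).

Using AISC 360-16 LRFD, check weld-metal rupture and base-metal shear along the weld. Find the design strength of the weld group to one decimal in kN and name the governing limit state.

Weld metal: throat = 0.707×10 = 7.07 mm, L = 2×140 = 280 mm. φR_n = 0.75 × 0.6 × 480 × 7.07 × 280 = 427.6 kN.
Base metal shear (14 mm plate): yield φR_n = 1.0×0.6×350×14×280 = 823.2 kN; rupture φR_n = 0.75×0.6×450×14×280 = 793.8 kN; take 793.8 kN (rupture).
Governing: min(427.6, 793.8) = 427.6 kN → weld metal.

427.6 kN (weld metal governs)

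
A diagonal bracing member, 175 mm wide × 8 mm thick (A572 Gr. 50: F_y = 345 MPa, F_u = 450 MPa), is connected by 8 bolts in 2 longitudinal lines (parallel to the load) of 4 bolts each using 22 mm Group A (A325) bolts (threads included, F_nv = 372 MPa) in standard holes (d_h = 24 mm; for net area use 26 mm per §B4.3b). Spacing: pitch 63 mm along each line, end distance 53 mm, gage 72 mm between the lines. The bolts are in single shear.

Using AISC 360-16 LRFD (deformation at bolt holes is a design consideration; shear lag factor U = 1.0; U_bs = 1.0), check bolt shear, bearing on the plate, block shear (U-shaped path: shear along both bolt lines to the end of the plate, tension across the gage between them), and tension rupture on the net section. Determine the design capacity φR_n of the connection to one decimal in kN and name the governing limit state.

332.1 kN (net-section rupture governs)

Bolt shear: A_b = π(22)²/4 = 380.13 mm². φR_n = 0.75 × 372 × 380.13 × 8 × 1 = 848.5 kN.
Bearing (8 mm plate, F_u = 450 MPa): end bolts L_c = 53 − 24/2 = 41, R_n = min(1.2×41×8×450, 2.4×22×8×450) = 177.12 kN/bolt; interior L_c = 63 − 24 = 39, R_n = 168.48 kN/bolt. φR_n = 0.75 × (2×177.12 + 6×168.48) = 1023.8 kN.
Block shear: shear path 2×[53+3×63] = 2×242 mm, A_gv = 3872, A_nv = 2×(242 − 3.5×26)×8 = 2416 mm²; tension across gage: (72 − 1×26)×8 = 368 mm². R_n = min(0.6×450×2416, 0.6×345×3872) + 1.0×450×368 = min(652.32, 801.5) + 165.6 = 817.92 kN. φR_n = 0.75 × 817.92 = 613.4 kN.
Tension rupture (net): A_n = (175 − 2×26)×8 = 984 mm² (U = 1.0, A_e = A_n). φR_n = 0.75 × 450 × 984 = 332.1 kN.
Governing: min(848.5, 1023.8, 613.4, 332.1) = 332.1 kN → net-section rupture.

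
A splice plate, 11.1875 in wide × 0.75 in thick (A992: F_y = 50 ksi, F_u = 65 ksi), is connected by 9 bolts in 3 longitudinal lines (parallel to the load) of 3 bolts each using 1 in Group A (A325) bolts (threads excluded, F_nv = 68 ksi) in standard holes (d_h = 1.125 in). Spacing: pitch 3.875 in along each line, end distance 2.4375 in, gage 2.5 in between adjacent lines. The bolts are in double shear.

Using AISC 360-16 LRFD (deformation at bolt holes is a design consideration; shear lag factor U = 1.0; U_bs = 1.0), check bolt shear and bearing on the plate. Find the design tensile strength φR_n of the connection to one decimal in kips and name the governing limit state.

Bolt shear: A_b = π(1)²/4 = 0.7854 in². φR_n = 0.75 × 68 × 0.7854 × 9 × 2 = 721.0 kips.
Bearing (0.75 in plate, F_u = 65 ksi): end bolts L_c = 2.4375 − 1.125/2 = 1.875, R_n = min(1.2×1.875×0.75×65, 2.4×1×0.75×65) = 109.69 kips/bolt; interior L_c = 3.875 − 1.125 = 2.75, R_n = 117 kips/bolt. φR_n = 0.75 × (3×109.69 + 6×117) = 773.3 kips.
Governing: min(721.0, 773.3) = 721.0 kips → bolt shear.

721.0 kips (bolt shear governs)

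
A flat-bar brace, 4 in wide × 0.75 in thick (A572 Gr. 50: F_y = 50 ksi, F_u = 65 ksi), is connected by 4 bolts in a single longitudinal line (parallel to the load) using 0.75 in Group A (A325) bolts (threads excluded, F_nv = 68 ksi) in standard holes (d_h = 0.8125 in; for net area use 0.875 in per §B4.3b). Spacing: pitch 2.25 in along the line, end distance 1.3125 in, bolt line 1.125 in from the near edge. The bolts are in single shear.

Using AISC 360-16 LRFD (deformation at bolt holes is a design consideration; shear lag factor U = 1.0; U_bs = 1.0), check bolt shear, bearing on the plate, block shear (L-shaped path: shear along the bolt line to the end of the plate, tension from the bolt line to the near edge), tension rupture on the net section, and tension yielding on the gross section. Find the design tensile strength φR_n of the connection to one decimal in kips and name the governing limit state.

Bolt shear: A_b = π(0.75)²/4 = 0.44179 in². φR_n = 0.75 × 68 × 0.44179 × 4 × 1 = 90.1 kips.
Bearing (0.75 in plate, F_u = 65 ksi): end bolts L_c = 1.3125 − 0.8125/2 = 0.90625, R_n = min(1.2×0.90625×0.75×65, 2.4×0.75×0.75×65) = 53.016 kips/bolt; interior L_c = 2.25 − 0.8125 = 1.4375, R_n = 84.094 kips/bolt. φR_n = 0.75 × (1×53.016 + 3×84.094) = 229.0 kips.
Block shear: shear path 1×[1.3125+3×2.25] = 1×8.0625 in, A_gv = 6.0469, A_nv = 1×(8.0625 − 3.5×0.875)×0.75 = 3.75 in²; tension to near edge: (1.125 − 0.5×0.875)×0.75 = 0.51563 in². R_n = min(0.6×65×3.75, 0.6×50×6.0469) + 1.0×65×0.51563 = min(146.25, 181.41) + 33.516 = 179.77 kips. φR_n = 0.75 × 179.77 = 134.8 kips.
Tension rupture (net): A_n = (4 − 1×0.875)×0.75 = 2.3438 in² (U = 1.0, A_e = A_n). φR_n = 0.75 × 65 × 2.3438 = 114.3 kips.
Tension yield (gross): A_g = 4×0.75 = 3 in². φR_n = 0.90 × 50 × 3 = 135.0 kips.
Governing: min(90.1, 229.0, 134.8, 114.3, 135.0) = 90.1 kips → bolt shear.

90.1 kips (bolt shear governs)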